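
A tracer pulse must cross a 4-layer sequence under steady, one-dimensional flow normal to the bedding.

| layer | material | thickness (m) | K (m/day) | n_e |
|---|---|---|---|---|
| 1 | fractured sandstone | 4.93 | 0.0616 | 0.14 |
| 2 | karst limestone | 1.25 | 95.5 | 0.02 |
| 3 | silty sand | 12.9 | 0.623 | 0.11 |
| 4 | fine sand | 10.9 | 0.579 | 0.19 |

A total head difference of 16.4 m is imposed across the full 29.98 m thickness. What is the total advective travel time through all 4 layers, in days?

With flow normal to the layers, continuity requires the same specific discharge q through every layer.
Σ(b_i/K_i) = 4.93/0.0616 + 1.25/95.5 + 12.9/0.623 + 10.9/0.579 = 119.6 d.
q = Δh / Σ(b_i/K_i) = 16.4 / 119.6 = 0.1371 m/day.
In each layer the seepage velocity is v_i = q/n_i, so the layer transit time is t_i = b_i·n_i / q:
  layer 1 (fractured sandstone): t_1 = 4.93 × 0.14 / 0.1371 = 5.032 d
  layer 2 (karst limestone): t_2 = 1.25 × 0.02 / 0.1371 = 0.1823 d
  layer 3 (silty sand): t_3 = 12.9 × 0.11 / 0.1371 = 10.35 d
  layer 4 (fine sand): t_4 = 10.9 × 0.19 / 0.1371 = 15.10 d
Total t = Σ t_i = 30.66 days.

30.7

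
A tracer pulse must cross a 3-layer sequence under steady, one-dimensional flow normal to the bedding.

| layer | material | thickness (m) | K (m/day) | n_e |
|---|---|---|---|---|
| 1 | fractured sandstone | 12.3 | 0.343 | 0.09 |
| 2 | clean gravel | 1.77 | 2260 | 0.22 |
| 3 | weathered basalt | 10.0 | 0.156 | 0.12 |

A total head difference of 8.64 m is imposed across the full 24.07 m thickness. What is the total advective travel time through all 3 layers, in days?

31.2

With flow normal to the layers, continuity requires the same specific discharge q through every layer.
Σ(b_i/K_i) = 12.3/0.343 + 1.77/2260 + 10.0/0.156 = 99.96 d.
q = Δh / Σ(b_i/K_i) = 8.64 / 99.96 = 0.08643 m/day.
In each layer the seepage velocity is v_i = q/n_i, so the layer transit time is t_i = b_i·n_i / q:
  layer 1 (fractured sandstone): t_1 = 12.3 × 0.09 / 0.08643 = 12.81 d
  layer 2 (clean gravel): t_2 = 1.77 × 0.22 / 0.08643 = 4.505 d
  layer 3 (weathered basalt): t_3 = 10.0 × 0.12 / 0.08643 = 13.88 d
Total t = Σ t_i = 31.20 days.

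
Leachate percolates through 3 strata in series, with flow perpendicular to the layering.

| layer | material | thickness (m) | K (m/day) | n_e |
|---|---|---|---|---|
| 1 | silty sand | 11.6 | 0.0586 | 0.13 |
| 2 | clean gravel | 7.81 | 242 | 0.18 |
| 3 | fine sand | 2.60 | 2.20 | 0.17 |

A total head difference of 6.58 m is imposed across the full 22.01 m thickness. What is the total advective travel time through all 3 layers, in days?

With flow normal to the layers, continuity requires the same specific discharge q through every layer.
Σ(b_i/K_i) = 11.6/0.0586 + 7.81/242 + 2.60/2.20 = 199.2 d.
q = Δh / Σ(b_i/K_i) = 6.58 / 199.2 = 0.03304 m/day.
In each layer the seepage velocity is v_i = q/n_i, so the layer transit time is t_i = b_i·n_i / q:
  layer 1 (silty sand): t_1 = 11.6 × 0.13 / 0.03304 = 45.64 d
  layer 2 (clean gravel): t_2 = 7.81 × 0.18 / 0.03304 = 42.55 d
  layer 3 (fine sand): t_3 = 2.60 × 0.17 / 0.03304 = 13.38 d
Total t = Σ t_i = 101.6 days.

102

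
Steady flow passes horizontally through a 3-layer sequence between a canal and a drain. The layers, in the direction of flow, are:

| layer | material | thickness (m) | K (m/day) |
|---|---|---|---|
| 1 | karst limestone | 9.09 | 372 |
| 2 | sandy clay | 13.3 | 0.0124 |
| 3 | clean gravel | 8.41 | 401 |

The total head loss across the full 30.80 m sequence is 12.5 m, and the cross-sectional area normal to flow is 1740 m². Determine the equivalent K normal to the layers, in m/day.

0.0287

Flow is perpendicular to layering, so the layers act in series and the equivalent K is the thickness-weighted harmonic mean.
Total thickness L = 9.09 + 13.3 + 8.41 = 30.80 m.
Σ(b_i/K_i) = 9.09/372 + 13.3/0.0124 + 8.41/401 = 1073 d.
K_eq = L / Σ(b_i/K_i) = 30.80 / 1073 = 0.02871 m/day.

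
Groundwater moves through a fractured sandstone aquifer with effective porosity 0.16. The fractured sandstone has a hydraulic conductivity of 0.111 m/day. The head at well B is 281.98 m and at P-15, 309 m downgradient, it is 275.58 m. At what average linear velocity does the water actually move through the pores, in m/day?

Hydraulic gradient i = (281.98 − 275.58) / 309 = 6.4 / 309 = 0.02071.
Darcy flux q = K · i = 0.1110 × 0.02071 = 0.002299 m/day.
Seepage velocity v = q / n_e = 0.002299 / 0.16 = 0.01437 m/day.

0.0144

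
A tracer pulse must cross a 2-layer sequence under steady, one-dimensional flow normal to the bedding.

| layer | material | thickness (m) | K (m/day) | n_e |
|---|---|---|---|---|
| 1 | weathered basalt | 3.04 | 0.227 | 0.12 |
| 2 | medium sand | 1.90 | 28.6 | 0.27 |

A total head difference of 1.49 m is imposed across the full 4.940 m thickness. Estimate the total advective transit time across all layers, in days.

7.93

With flow normal to the layers, continuity requires the same specific discharge q through every layer.
Σ(b_i/K_i) = 3.04/0.227 + 1.90/28.6 = 13.46 d.
q = Δh / Σ(b_i/K_i) = 1.49 / 13.46 = 0.1107 m/day.
In each layer the seepage velocity is v_i = q/n_i, so the layer transit time is t_i = b_i·n_i / q:
  layer 1 (weathered basalt): t_1 = 3.04 × 0.12 / 0.1107 = 3.295 d
  layer 2 (medium sand): t_2 = 1.90 × 0.27 / 0.1107 = 4.634 d
Total t = Σ t_i = 7.929 days.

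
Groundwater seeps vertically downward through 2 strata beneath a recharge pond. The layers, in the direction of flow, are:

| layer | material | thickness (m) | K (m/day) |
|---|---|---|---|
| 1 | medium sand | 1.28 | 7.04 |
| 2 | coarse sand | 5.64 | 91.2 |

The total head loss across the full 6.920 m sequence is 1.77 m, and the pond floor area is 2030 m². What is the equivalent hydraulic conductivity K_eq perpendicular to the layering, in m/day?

Flow is perpendicular to layering, so the layers act in series and the equivalent K is the thickness-weighted harmonic mean.
Total thickness L = 1.28 + 5.64 = 6.920 m.
Σ(b_i/K_i) = 1.28/7.04 + 5.64/91.2 = 0.2437 d.
K_eq = L / Σ(b_i/K_i) = 6.920 / 0.2437 = 28.40 m/day.

28.4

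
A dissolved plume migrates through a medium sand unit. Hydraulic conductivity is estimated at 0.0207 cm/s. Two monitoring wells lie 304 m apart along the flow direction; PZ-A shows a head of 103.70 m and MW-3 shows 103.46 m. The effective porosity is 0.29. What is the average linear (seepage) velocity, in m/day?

Convert K: 0.0207 cm/s × 864 = 17.88 m/day.
Hydraulic gradient i = (103.70 − 103.46) / 304 = 0.24 / 304 = 0.0007895.
Darcy flux q = K · i = 17.88 × 0.0007895 = 0.01412 m/day.
Seepage velocity v = q / n_e = 0.01412 / 0.29 = 0.04869 m/day.

0.0487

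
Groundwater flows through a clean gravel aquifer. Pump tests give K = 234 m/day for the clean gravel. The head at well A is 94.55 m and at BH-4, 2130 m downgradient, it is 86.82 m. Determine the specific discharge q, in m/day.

Hydraulic gradient i = (94.55 − 86.82) / 2130 = 7.73 / 2130 = 0.003629.
Specific discharge q = K · i = 234.0 × 0.003629 = 0.8492 m/day.

0.849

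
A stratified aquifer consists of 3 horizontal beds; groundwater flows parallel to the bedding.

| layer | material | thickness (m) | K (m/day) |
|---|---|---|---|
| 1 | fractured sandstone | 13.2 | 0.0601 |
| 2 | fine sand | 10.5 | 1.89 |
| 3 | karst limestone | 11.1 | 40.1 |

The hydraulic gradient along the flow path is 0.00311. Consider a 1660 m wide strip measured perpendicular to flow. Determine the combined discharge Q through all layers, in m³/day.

2400

Flow is parallel to layering, so each bed carries its own Darcy discharge and the transmissivities add.
Σ(K_i·b_i) = 0.0601×13.2 + 1.89×10.5 + 40.1×11.1 = 465.7 m²/day.
Hydraulic gradient i = 0.00311.
Q = Σ(K_i·b_i) · W · i = 465.7 × 1660 × 0.003110 = 2404 m³/day.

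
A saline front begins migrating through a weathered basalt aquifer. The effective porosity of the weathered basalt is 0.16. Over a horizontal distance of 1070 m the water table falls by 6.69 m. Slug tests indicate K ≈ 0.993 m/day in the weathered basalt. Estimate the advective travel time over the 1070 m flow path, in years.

Hydraulic gradient i = Δh / L = 6.69 / 1070 = 0.006252.
Darcy flux q = K · i = 0.9930 × 0.006252 = 0.006209 m/day.
Seepage velocity v = q / n_e = 0.006209 / 0.16 = 0.03880 m/day.
Travel time t = L / v = 1070 / 0.03880 = 27575 days = 75.50 years.

75.5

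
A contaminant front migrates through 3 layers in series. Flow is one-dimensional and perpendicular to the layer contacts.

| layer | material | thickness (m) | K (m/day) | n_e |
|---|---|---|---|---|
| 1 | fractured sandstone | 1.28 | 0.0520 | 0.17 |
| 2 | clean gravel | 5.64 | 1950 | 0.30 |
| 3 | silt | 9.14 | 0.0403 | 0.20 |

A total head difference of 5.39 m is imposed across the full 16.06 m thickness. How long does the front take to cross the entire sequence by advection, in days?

174

With flow normal to the layers, continuity requires the same specific discharge q through every layer.
Σ(b_i/K_i) = 1.28/0.0520 + 5.64/1950 + 9.14/0.0403 = 251.4 d.
q = Δh / Σ(b_i/K_i) = 5.39 / 251.4 = 0.02144 m/day.
In each layer the seepage velocity is v_i = q/n_i, so the layer transit time is t_i = b_i·n_i / q:
  layer 1 (fractured sandstone): t_1 = 1.28 × 0.17 / 0.02144 = 10.15 d
  layer 2 (clean gravel): t_2 = 5.64 × 0.30 / 0.02144 = 78.92 d
  layer 3 (silt): t_3 = 9.14 × 0.20 / 0.02144 = 85.27 d
Total t = Σ t_i = 174.3 days.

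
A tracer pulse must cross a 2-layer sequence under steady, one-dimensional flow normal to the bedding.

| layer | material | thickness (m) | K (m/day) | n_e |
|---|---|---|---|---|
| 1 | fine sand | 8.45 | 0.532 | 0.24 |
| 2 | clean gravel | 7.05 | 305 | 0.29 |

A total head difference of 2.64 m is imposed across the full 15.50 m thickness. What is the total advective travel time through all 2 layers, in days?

24.5

With flow normal to the layers, continuity requires the same specific discharge q through every layer.
Σ(b_i/K_i) = 8.45/0.532 + 7.05/305 = 15.91 d.
q = Δh / Σ(b_i/K_i) = 2.64 / 15.91 = 0.1660 m/day.
In each layer the seepage velocity is v_i = q/n_i, so the layer transit time is t_i = b_i·n_i / q:
  layer 1 (fine sand): t_1 = 8.45 × 0.24 / 0.1660 = 12.22 d
  layer 2 (clean gravel): t_2 = 7.05 × 0.29 / 0.1660 = 12.32 d
Total t = Σ t_i = 24.54 days.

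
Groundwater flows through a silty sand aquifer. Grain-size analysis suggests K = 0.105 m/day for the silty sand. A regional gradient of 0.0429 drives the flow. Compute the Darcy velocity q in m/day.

Hydraulic gradient i = 0.0429.
Specific discharge q = K · i = 0.1050 × 0.04290 = 0.004504 m/day.

0.00450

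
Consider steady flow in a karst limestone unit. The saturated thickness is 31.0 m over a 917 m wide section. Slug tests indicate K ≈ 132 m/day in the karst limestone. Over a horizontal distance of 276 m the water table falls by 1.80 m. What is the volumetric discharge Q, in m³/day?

24500

Cross-sectional area A = 917 × 31.0 = 28427 m².
Hydraulic gradient i = Δh / L = 1.80 / 276 = 0.006522.
Darcy's law: Q = K · A · i = 132.0 × 28427 × 0.006522 = 24472 m³/day.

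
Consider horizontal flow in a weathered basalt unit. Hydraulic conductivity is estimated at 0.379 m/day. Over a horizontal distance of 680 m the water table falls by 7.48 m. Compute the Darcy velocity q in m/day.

0.00417

Hydraulic gradient i = Δh / L = 7.48 / 680 = 0.01100.
Specific discharge q = K · i = 0.3790 × 0.01100 = 0.004169 m/day.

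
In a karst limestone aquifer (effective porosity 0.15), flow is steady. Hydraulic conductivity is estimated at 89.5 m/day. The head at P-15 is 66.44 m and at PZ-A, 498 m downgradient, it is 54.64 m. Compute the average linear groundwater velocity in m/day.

Hydraulic gradient i = (66.44 − 54.64) / 498 = 11.8 / 498 = 0.02369.
Darcy flux q = K · i = 89.50 × 0.02369 = 2.121 m/day.
Seepage velocity v = q / n_e = 2.121 / 0.15 = 14.14 m/day.

14.1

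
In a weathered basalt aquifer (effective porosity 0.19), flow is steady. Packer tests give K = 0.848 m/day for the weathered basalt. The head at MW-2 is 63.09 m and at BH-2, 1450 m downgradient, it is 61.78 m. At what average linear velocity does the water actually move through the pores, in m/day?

Hydraulic gradient i = (63.09 − 61.78) / 1450 = 1.31 / 1450 = 0.0009034.
Darcy flux q = K · i = 0.8480 × 0.0009034 = 0.0007661 m/day.
Seepage velocity v = q / n_e = 0.0007661 / 0.19 = 0.004032 m/day.

0.00403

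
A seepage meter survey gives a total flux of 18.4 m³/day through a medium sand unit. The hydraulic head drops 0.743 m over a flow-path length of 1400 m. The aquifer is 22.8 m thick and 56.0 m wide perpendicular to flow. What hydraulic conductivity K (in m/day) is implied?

27.2

Cross-sectional area A = 56.0 × 22.8 = 1277 m².
Hydraulic gradient i = Δh / L = 0.743 / 1400 = 0.0005307.
From Q = K·A·i, K = Q / (A·i) = 18.4 / (1277 × 0.0005307) = 27.15 m/day.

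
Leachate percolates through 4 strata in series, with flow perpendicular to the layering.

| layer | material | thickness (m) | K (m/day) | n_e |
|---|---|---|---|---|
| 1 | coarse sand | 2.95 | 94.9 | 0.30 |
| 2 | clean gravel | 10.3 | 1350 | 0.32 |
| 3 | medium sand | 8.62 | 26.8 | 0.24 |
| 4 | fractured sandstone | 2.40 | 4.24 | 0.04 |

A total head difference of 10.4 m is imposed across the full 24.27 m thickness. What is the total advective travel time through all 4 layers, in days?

With flow normal to the layers, continuity requires the same specific discharge q through every layer.
Σ(b_i/K_i) = 2.95/94.9 + 10.3/1350 + 8.62/26.8 + 2.40/4.24 = 0.9264 d.
q = Δh / Σ(b_i/K_i) = 10.4 / 0.9264 = 11.23 m/day.
In each layer the seepage velocity is v_i = q/n_i, so the layer transit time is t_i = b_i·n_i / q:
  layer 1 (coarse sand): t_1 = 2.95 × 0.30 / 11.23 = 0.07883 d
  layer 2 (clean gravel): t_2 = 10.3 × 0.32 / 11.23 = 0.2936 d
  layer 3 (medium sand): t_3 = 8.62 × 0.24 / 11.23 = 0.1843 d
  layer 4 (fractured sandstone): t_4 = 2.40 × 0.04 / 11.23 = 0.008551 d
Total t = Σ t_i = 0.5653 days.

0.565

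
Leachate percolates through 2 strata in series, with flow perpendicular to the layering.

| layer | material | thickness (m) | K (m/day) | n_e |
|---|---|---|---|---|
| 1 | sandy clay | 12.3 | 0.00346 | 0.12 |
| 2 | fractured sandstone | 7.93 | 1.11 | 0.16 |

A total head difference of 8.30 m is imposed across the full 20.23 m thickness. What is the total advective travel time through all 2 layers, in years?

3.23

With flow normal to the layers, continuity requires the same specific discharge q through every layer.
Σ(b_i/K_i) = 12.3/0.00346 + 7.93/1.11 = 3562 d.
q = Δh / Σ(b_i/K_i) = 8.30 / 3562 = 0.002330 m/day.
In each layer the seepage velocity is v_i = q/n_i, so the layer transit time is t_i = b_i·n_i / q:
  layer 1 (sandy clay): t_1 = 12.3 × 0.12 / 0.002330 = 633.4 d
  layer 2 (fractured sandstone): t_2 = 7.93 × 0.16 / 0.002330 = 544.5 d
Total t = Σ t_i = 1178 days = 3.225 years.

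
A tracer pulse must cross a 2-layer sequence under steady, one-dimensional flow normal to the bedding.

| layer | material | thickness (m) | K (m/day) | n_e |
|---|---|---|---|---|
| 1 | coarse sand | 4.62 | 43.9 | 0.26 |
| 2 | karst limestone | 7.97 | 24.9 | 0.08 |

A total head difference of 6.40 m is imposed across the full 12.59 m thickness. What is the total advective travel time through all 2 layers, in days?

With flow normal to the layers, continuity requires the same specific discharge q through every layer.
Σ(b_i/K_i) = 4.62/43.9 + 7.97/24.9 = 0.4253 d.
q = Δh / Σ(b_i/K_i) = 6.40 / 0.4253 = 15.05 m/day.
In each layer the seepage velocity is v_i = q/n_i, so the layer transit time is t_i = b_i·n_i / q:
  layer 1 (coarse sand): t_1 = 4.62 × 0.26 / 15.05 = 0.07983 d
  layer 2 (karst limestone): t_2 = 7.97 × 0.08 / 15.05 = 0.04237 d
Total t = Σ t_i = 0.1222 days.

0.122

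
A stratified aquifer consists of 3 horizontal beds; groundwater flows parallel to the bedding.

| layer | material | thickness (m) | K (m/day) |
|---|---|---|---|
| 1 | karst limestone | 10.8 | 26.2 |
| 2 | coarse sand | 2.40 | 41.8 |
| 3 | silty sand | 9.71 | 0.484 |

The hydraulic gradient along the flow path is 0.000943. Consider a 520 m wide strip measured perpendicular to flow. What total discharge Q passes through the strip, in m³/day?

Flow is parallel to layering, so each bed carries its own Darcy discharge and the transmissivities add.
Σ(K_i·b_i) = 26.2×10.8 + 41.8×2.40 + 0.484×9.71 = 388.0 m²/day.
Hydraulic gradient i = 0.000943.
Q = Σ(K_i·b_i) · W · i = 388.0 × 520 × 0.0009430 = 190.2 m³/day.

190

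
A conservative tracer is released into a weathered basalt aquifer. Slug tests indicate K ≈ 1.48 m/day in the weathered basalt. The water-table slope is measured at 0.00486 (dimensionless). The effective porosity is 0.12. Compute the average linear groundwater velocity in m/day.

0.0599

Hydraulic gradient i = 0.00486.
Darcy flux q = K · i = 1.480 × 0.004860 = 0.007193 m/day.
Seepage velocity v = q / n_e = 0.007193 / 0.12 = 0.05994 m/day.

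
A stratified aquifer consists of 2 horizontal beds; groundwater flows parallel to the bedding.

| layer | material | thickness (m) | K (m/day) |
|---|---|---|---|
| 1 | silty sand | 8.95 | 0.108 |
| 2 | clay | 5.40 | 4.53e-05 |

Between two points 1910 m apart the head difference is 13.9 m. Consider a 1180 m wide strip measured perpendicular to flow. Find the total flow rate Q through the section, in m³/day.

8.30

Flow is parallel to layering, so each bed carries its own Darcy discharge and the transmissivities add.
Σ(K_i·b_i) = 0.108×8.95 + 4.53e-05×5.40 = 0.9668 m²/day.
Hydraulic gradient i = Δh / L = 13.9 / 1910 = 0.007277.
Q = Σ(K_i·b_i) · W · i = 0.9668 × 1180 × 0.007277 = 8.303 m³/day.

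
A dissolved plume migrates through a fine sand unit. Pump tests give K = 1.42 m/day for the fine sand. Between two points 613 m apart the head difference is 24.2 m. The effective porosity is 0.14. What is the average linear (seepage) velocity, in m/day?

Hydraulic gradient i = Δh / L = 24.2 / 613 = 0.03948.
Darcy flux q = K · i = 1.420 × 0.03948 = 0.05606 m/day.
Seepage velocity v = q / n_e = 0.05606 / 0.14 = 0.4004 m/day.

0.400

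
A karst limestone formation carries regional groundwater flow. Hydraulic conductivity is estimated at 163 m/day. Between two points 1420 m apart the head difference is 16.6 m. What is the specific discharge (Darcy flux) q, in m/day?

1.91

Hydraulic gradient i = Δh / L = 16.6 / 1420 = 0.01169.
Specific discharge q = K · i = 163.0 × 0.01169 = 1.905 m/day.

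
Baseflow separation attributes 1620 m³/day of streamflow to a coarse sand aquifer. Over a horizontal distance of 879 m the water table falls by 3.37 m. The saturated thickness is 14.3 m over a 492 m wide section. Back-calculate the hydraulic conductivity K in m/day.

Cross-sectional area A = 492 × 14.3 = 7036 m².
Hydraulic gradient i = Δh / L = 3.37 / 879 = 0.003834.
From Q = K·A·i, K = Q / (A·i) = 1620 / (7036 × 0.003834) = 60.06 m/day.

60.1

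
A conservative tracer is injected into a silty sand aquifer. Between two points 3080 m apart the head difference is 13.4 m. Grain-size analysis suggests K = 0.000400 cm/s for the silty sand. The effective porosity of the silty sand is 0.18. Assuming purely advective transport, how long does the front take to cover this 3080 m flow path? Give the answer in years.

1010

Convert K: 0.000400 cm/s × 864 = 0.3456 m/day.
Hydraulic gradient i = Δh / L = 13.4 / 3080 = 0.004351.
Darcy flux q = K · i = 0.3456 × 0.004351 = 0.001504 m/day.
Seepage velocity v = q / n_e = 0.001504 / 0.18 = 0.008353 m/day.
Travel time t = L / v = 3080 / 0.008353 = 3.687e+05 days = 1009 years.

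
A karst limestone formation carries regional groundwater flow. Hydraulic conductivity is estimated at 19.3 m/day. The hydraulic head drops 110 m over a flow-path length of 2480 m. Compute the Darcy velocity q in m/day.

0.856

Hydraulic gradient i = Δh / L = 110 / 2480 = 0.04435.
Specific discharge q = K · i = 19.30 × 0.04435 = 0.8560 m/day.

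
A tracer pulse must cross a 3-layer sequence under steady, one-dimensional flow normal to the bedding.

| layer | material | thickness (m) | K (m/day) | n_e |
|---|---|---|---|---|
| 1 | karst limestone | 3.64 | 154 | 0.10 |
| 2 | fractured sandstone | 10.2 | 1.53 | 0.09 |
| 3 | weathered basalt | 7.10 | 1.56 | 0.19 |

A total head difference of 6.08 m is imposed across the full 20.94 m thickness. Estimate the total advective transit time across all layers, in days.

With flow normal to the layers, continuity requires the same specific discharge q through every layer.
Σ(b_i/K_i) = 3.64/154 + 10.2/1.53 + 7.10/1.56 = 11.24 d.
q = Δh / Σ(b_i/K_i) = 6.08 / 11.24 = 0.5408 m/day.
In each layer the seepage velocity is v_i = q/n_i, so the layer transit time is t_i = b_i·n_i / q:
  layer 1 (karst limestone): t_1 = 3.64 × 0.10 / 0.5408 = 0.6730 d
  layer 2 (fractured sandstone): t_2 = 10.2 × 0.09 / 0.5408 = 1.697 d
  layer 3 (weathered basalt): t_3 = 7.10 × 0.19 / 0.5408 = 2.494 d
Total t = Σ t_i = 4.865 days.

4.86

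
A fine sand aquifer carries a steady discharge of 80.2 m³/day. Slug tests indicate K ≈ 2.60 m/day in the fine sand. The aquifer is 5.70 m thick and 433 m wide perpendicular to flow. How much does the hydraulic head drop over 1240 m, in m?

15.5

Cross-sectional area A = 433 × 5.70 = 2468 m².
From Q = K·A·i, i = Q / (K·A) = 80.2 / (2.600 × 2468) = 0.01250.
Head loss Δh = i · L = 0.01250 × 1240 = 15.50 m.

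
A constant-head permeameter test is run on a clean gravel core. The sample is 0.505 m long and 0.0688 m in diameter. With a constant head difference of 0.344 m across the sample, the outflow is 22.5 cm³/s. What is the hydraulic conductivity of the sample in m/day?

Cross-sectional area A = π·(d/2)² = π × (0.0688/2)² = 0.003718 m².
Convert discharge: 22.5 cm³/s = 2.250e-05 m³/s.
Darcy's law rearranged: K = Q·L / (A·Δh) = 2.250e-05 × 0.505 / (0.003718 × 0.344) = 0.008885 m/s = 767.6 m/day.

768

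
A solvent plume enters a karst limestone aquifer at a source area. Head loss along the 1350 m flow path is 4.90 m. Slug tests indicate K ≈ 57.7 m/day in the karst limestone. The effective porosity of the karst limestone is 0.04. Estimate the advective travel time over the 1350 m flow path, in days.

258

Hydraulic gradient i = Δh / L = 4.90 / 1350 = 0.003630.
Darcy flux q = K · i = 57.70 × 0.003630 = 0.2094 m/day.
Seepage velocity v = q / n_e = 0.2094 / 0.04 = 5.236 m/day.
Travel time t = L / v = 1350 / 5.236 = 257.8 days.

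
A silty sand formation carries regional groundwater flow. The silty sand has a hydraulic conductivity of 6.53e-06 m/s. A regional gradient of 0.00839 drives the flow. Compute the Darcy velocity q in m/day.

0.00473

Convert K: 6.53e-06 m/s × 86400 = 0.5642 m/day.
Hydraulic gradient i = 0.00839.
Specific discharge q = K · i = 0.5642 × 0.008390 = 0.004734 m/day.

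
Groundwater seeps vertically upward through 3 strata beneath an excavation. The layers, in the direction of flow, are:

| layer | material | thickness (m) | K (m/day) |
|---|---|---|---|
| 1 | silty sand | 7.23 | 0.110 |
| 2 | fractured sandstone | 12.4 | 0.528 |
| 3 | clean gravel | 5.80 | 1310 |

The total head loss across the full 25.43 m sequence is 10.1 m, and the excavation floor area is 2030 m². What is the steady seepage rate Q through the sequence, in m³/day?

230

Flow is perpendicular to layering, so the layers act in series and the equivalent K is the thickness-weighted harmonic mean.
Total thickness L = 7.23 + 12.4 + 5.80 = 25.43 m.
Σ(b_i/K_i) = 7.23/0.110 + 12.4/0.528 + 5.80/1310 = 89.22 d.
K_eq = L / Σ(b_i/K_i) = 25.43 / 89.22 = 0.2850 m/day.
Q = K_eq · A · (Δh/L) = 0.2850 × 2030 × (10.1/25.43) = 229.8 m³/day.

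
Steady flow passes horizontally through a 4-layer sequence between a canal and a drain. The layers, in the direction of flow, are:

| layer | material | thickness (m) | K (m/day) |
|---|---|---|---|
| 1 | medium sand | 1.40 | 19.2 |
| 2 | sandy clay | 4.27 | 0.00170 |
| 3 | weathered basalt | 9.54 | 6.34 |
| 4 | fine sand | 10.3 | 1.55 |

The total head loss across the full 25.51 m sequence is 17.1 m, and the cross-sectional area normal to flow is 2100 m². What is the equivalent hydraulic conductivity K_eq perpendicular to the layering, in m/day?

Flow is perpendicular to layering, so the layers act in series and the equivalent K is the thickness-weighted harmonic mean.
Total thickness L = 1.40 + 4.27 + 9.54 + 10.3 = 25.51 m.
Σ(b_i/K_i) = 1.40/19.2 + 4.27/0.00170 + 9.54/6.34 + 10.3/1.55 = 2520 d.
K_eq = L / Σ(b_i/K_i) = 25.51 / 2520 = 0.01012 m/day.

0.0101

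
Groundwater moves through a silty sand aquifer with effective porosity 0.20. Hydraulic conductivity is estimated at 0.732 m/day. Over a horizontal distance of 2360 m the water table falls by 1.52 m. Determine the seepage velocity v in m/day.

0.00236

Hydraulic gradient i = Δh / L = 1.52 / 2360 = 0.0006441.
Darcy flux q = K · i = 0.7320 × 0.0006441 = 0.0004715 m/day.
Seepage velocity v = q / n_e = 0.0004715 / 0.20 = 0.002357 m/day.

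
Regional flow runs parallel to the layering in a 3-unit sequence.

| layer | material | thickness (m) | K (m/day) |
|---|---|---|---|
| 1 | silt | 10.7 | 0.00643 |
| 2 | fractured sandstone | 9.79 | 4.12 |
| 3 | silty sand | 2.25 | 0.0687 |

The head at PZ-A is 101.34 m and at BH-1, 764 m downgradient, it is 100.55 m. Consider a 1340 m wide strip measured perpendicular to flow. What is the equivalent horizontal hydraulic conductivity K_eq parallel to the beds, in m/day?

Flow is parallel to layering, so each bed carries its own Darcy discharge and the transmissivities add.
Σ(K_i·b_i) = 0.00643×10.7 + 4.12×9.79 + 0.0687×2.25 = 40.56 m²/day.
Total thickness b = 22.74 m, so K_eq = Σ(K_i·b_i)/b = 1.784 m/day.

1.78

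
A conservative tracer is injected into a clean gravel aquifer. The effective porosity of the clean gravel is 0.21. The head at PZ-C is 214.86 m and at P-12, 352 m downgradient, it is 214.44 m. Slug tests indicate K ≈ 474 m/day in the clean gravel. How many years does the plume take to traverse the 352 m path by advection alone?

Hydraulic gradient i = (214.86 − 214.44) / 352 = 0.42 / 352 = 0.001193.
Darcy flux q = K · i = 474.0 × 0.001193 = 0.5656 m/day.
Seepage velocity v = q / n_e = 0.5656 / 0.21 = 2.693 m/day.
Travel time t = L / v = 352 / 2.693 = 130.7 days = 0.3578 years.

0.358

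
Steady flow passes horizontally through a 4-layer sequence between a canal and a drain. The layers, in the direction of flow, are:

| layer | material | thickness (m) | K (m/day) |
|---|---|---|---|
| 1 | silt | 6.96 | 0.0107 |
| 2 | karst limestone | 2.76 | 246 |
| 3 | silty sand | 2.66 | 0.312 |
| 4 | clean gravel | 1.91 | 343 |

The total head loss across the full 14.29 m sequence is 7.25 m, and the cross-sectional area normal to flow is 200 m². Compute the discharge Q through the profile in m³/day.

2.20

Flow is perpendicular to layering, so the layers act in series and the equivalent K is the thickness-weighted harmonic mean.
Total thickness L = 6.96 + 2.76 + 2.66 + 1.91 = 14.29 m.
Σ(b_i/K_i) = 6.96/0.0107 + 2.76/246 + 2.66/0.312 + 1.91/343 = 659.0 d.
K_eq = L / Σ(b_i/K_i) = 14.29 / 659.0 = 0.02168 m/day.
Q = K_eq · A · (Δh/L) = 0.02168 × 200 × (7.25/14.29) = 2.200 m³/day.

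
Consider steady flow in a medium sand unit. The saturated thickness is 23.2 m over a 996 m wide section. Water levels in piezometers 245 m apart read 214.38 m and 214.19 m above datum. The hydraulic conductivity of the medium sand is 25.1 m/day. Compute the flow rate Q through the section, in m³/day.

450

Cross-sectional area A = 996 × 23.2 = 23107 m².
Hydraulic gradient i = (214.38 − 214.19) / 245 = 0.19 / 245 = 0.0007755.
Darcy's law: Q = K · A · i = 25.10 × 23107 × 0.0007755 = 449.8 m³/day.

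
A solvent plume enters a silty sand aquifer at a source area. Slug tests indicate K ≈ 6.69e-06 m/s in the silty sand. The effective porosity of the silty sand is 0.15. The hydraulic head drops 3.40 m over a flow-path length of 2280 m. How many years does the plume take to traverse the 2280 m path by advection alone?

Convert K: 6.69e-06 m/s × 86400 = 0.5780 m/day.
Hydraulic gradient i = Δh / L = 3.40 / 2280 = 0.001491.
Darcy flux q = K · i = 0.5780 × 0.001491 = 0.0008620 m/day.
Seepage velocity v = q / n_e = 0.0008620 / 0.15 = 0.005746 m/day.
Travel time t = L / v = 2280 / 0.005746 = 3.968e+05 days = 1086 years.

1090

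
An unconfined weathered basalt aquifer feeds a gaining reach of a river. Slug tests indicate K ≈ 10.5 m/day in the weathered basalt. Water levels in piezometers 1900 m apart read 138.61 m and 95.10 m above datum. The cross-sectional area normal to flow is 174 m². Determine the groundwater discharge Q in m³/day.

Hydraulic gradient i = (138.61 − 95.10) / 1900 = 43.51 / 1900 = 0.02290.
Darcy's law: Q = K · A · i = 10.50 × 174.0 × 0.02290 = 41.84 m³/day.

41.8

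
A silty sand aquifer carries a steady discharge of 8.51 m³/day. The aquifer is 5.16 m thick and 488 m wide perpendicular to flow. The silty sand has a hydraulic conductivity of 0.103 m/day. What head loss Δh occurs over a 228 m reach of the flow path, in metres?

Cross-sectional area A = 488 × 5.16 = 2518 m².
From Q = K·A·i, i = Q / (K·A) = 8.51 / (0.1030 × 2518) = 0.03281.
Head loss Δh = i · L = 0.03281 × 228 = 7.481 m.

7.48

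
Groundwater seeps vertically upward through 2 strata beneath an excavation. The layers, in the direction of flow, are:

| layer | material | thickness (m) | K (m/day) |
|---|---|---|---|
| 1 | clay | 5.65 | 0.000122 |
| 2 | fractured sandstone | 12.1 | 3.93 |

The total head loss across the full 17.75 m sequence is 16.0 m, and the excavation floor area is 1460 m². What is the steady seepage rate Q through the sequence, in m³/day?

0.504

Flow is perpendicular to layering, so the layers act in series and the equivalent K is the thickness-weighted harmonic mean.
Total thickness L = 5.65 + 12.1 = 17.75 m.
Σ(b_i/K_i) = 5.65/0.000122 + 12.1/3.93 = 46315 d.
K_eq = L / Σ(b_i/K_i) = 17.75 / 46315 = 0.0003832 m/day.
Q = K_eq · A · (Δh/L) = 0.0003832 × 1460 × (16.0/17.75) = 0.5044 m³/day.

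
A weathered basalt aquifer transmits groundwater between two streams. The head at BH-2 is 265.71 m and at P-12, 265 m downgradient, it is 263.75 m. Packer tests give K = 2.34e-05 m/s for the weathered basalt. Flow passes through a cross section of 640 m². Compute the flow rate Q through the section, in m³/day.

9.57

Convert K: 2.34e-05 m/s × 86400 = 2.022 m/day.
Hydraulic gradient i = (265.71 − 263.75) / 265 = 1.96 / 265 = 0.007396.
Darcy's law: Q = K · A · i = 2.022 × 640.0 × 0.007396 = 9.570 m³/day.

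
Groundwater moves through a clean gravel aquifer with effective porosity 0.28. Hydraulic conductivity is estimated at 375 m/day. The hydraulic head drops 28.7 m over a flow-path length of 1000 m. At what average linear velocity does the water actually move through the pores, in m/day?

38.4

Hydraulic gradient i = Δh / L = 28.7 / 1000 = 0.02870.
Darcy flux q = K · i = 375.0 × 0.02870 = 10.76 m/day.
Seepage velocity v = q / n_e = 10.76 / 0.28 = 38.44 m/day.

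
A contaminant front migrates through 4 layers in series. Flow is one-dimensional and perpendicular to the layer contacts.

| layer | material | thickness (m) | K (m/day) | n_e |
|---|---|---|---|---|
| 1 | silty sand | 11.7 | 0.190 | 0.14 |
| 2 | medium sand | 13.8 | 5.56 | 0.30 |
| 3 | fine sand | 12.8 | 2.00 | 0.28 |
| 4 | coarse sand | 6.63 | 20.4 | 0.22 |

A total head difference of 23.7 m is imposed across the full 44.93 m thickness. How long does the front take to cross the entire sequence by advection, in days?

With flow normal to the layers, continuity requires the same specific discharge q through every layer.
Σ(b_i/K_i) = 11.7/0.190 + 13.8/5.56 + 12.8/2.00 + 6.63/20.4 = 70.79 d.
q = Δh / Σ(b_i/K_i) = 23.7 / 70.79 = 0.3348 m/day.
In each layer the seepage velocity is v_i = q/n_i, so the layer transit time is t_i = b_i·n_i / q:
  layer 1 (silty sand): t_1 = 11.7 × 0.14 / 0.3348 = 4.892 d
  layer 2 (medium sand): t_2 = 13.8 × 0.30 / 0.3348 = 12.37 d
  layer 3 (fine sand): t_3 = 12.8 × 0.28 / 0.3348 = 10.70 d
  layer 4 (coarse sand): t_4 = 6.63 × 0.22 / 0.3348 = 4.356 d
Total t = Σ t_i = 32.32 days.

32.3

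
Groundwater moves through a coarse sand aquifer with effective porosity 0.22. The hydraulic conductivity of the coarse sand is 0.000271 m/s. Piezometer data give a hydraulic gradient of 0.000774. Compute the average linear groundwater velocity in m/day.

0.0824

Convert K: 0.000271 m/s × 86400 = 23.41 m/day.
Hydraulic gradient i = 0.000774.
Darcy flux q = K · i = 23.41 × 0.0007740 = 0.01812 m/day.
Seepage velocity v = q / n_e = 0.01812 / 0.22 = 0.08238 m/day.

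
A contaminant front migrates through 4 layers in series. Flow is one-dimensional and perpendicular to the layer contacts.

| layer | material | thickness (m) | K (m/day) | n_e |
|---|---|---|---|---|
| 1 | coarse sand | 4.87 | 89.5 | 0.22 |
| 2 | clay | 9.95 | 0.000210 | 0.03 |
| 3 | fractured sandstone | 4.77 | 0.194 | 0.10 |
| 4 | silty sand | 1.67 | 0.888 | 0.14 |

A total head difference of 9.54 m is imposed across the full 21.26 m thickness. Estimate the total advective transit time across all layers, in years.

With flow normal to the layers, continuity requires the same specific discharge q through every layer.
Σ(b_i/K_i) = 4.87/89.5 + 9.95/0.000210 + 4.77/0.194 + 1.67/0.888 = 47407 d.
q = Δh / Σ(b_i/K_i) = 9.54 / 47407 = 0.0002012 m/day.
In each layer the seepage velocity is v_i = q/n_i, so the layer transit time is t_i = b_i·n_i / q:
  layer 1 (coarse sand): t_1 = 4.87 × 0.22 / 0.0002012 = 5324 d
  layer 2 (clay): t_2 = 9.95 × 0.03 / 0.0002012 = 1483 d
  layer 3 (fractured sandstone): t_3 = 4.77 × 0.10 / 0.0002012 = 2370 d
  layer 4 (silty sand): t_4 = 1.67 × 0.14 / 0.0002012 = 1162 d
Total t = Σ t_i = 10340 days = 28.31 years.

28.3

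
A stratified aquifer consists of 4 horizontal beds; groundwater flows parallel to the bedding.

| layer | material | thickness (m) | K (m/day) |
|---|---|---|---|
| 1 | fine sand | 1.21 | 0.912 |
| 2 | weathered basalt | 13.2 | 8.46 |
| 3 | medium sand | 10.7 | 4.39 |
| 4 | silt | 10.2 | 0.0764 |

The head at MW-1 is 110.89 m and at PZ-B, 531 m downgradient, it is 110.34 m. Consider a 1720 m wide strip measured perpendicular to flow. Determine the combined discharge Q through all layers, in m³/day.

Flow is parallel to layering, so each bed carries its own Darcy discharge and the transmissivities add.
Σ(K_i·b_i) = 0.912×1.21 + 8.46×13.2 + 4.39×10.7 + 0.0764×10.2 = 160.5 m²/day.
Hydraulic gradient i = (110.89 − 110.34) / 531 = 0.55 / 531 = 0.001036.
Q = Σ(K_i·b_i) · W · i = 160.5 × 1720 × 0.001036 = 286.0 m³/day.

286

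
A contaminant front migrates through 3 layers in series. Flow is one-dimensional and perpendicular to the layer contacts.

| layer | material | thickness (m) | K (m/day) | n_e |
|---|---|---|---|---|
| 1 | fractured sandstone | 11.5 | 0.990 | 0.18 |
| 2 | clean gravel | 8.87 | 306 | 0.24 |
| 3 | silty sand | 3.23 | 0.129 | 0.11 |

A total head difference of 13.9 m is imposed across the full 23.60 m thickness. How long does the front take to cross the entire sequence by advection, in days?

12.0

With flow normal to the layers, continuity requires the same specific discharge q through every layer.
Σ(b_i/K_i) = 11.5/0.990 + 8.87/306 + 3.23/0.129 = 36.68 d.
q = Δh / Σ(b_i/K_i) = 13.9 / 36.68 = 0.3789 m/day.
In each layer the seepage velocity is v_i = q/n_i, so the layer transit time is t_i = b_i·n_i / q:
  layer 1 (fractured sandstone): t_1 = 11.5 × 0.18 / 0.3789 = 5.463 d
  layer 2 (clean gravel): t_2 = 8.87 × 0.24 / 0.3789 = 5.618 d
  layer 3 (silty sand): t_3 = 3.23 × 0.11 / 0.3789 = 0.9377 d
Total t = Σ t_i = 12.02 days.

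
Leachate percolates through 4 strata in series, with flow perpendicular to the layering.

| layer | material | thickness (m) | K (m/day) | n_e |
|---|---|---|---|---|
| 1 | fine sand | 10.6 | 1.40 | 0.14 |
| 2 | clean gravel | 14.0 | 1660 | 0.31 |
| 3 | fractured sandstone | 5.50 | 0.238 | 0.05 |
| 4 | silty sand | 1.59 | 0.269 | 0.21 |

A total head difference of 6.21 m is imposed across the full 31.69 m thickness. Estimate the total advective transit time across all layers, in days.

37.9

With flow normal to the layers, continuity requires the same specific discharge q through every layer.
Σ(b_i/K_i) = 10.6/1.40 + 14.0/1660 + 5.50/0.238 + 1.59/0.269 = 36.60 d.
q = Δh / Σ(b_i/K_i) = 6.21 / 36.60 = 0.1697 m/day.
In each layer the seepage velocity is v_i = q/n_i, so the layer transit time is t_i = b_i·n_i / q:
  layer 1 (fine sand): t_1 = 10.6 × 0.14 / 0.1697 = 8.746 d
  layer 2 (clean gravel): t_2 = 14.0 × 0.31 / 0.1697 = 25.58 d
  layer 3 (fractured sandstone): t_3 = 5.50 × 0.05 / 0.1697 = 1.621 d
  layer 4 (silty sand): t_4 = 1.59 × 0.21 / 0.1697 = 1.968 d
Total t = Σ t_i = 37.91 days.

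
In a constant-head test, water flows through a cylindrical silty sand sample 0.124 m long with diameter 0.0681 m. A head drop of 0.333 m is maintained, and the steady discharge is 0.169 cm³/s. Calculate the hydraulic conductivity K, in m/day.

1.49

Cross-sectional area A = π·(d/2)² = π × (0.0681/2)² = 0.003642 m².
Convert discharge: 0.169 cm³/s = 1.690e-07 m³/s.
Darcy's law rearranged: K = Q·L / (A·Δh) = 1.690e-07 × 0.124 / (0.003642 × 0.333) = 1.728e-05 m/s = 1.493 m/day.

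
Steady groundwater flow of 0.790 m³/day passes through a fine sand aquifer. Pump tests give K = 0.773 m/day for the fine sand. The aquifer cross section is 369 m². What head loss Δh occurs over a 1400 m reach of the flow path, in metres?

From Q = K·A·i, i = Q / (K·A) = 0.790 / (0.7730 × 369.0) = 0.002770.
Head loss Δh = i · L = 0.002770 × 1400 = 3.877 m.

3.88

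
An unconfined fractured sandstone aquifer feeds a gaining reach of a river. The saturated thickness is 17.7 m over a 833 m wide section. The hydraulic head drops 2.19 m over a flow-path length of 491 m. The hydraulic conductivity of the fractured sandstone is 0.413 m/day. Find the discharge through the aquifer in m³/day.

27.2

Cross-sectional area A = 833 × 17.7 = 14744 m².
Hydraulic gradient i = Δh / L = 2.19 / 491 = 0.004460.
Darcy's law: Q = K · A · i = 0.4130 × 14744 × 0.004460 = 27.16 m³/day.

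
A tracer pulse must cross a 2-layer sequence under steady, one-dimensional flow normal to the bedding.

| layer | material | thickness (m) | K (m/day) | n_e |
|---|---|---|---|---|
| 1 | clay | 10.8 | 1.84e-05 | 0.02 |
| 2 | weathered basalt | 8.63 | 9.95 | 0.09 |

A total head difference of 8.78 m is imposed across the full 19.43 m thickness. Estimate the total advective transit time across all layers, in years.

With flow normal to the layers, continuity requires the same specific discharge q through every layer.
Σ(b_i/K_i) = 10.8/1.84e-05 + 8.63/9.95 = 5.870e+05 d.
q = Δh / Σ(b_i/K_i) = 8.78 / 5.870e+05 = 1.496e-05 m/day.
In each layer the seepage velocity is v_i = q/n_i, so the layer transit time is t_i = b_i·n_i / q:
  layer 1 (clay): t_1 = 10.8 × 0.02 / 1.496e-05 = 14440 d
  layer 2 (weathered basalt): t_2 = 8.63 × 0.09 / 1.496e-05 = 51924 d
Total t = Σ t_i = 66364 days = 181.7 years.

182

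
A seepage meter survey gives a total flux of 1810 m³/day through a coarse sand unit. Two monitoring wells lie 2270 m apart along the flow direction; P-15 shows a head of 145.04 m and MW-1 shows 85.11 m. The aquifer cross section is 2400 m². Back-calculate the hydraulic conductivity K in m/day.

Hydraulic gradient i = (145.04 − 85.11) / 2270 = 59.93 / 2270 = 0.02640.
From Q = K·A·i, K = Q / (A·i) = 1810 / (2400 × 0.02640) = 28.57 m/day.

28.6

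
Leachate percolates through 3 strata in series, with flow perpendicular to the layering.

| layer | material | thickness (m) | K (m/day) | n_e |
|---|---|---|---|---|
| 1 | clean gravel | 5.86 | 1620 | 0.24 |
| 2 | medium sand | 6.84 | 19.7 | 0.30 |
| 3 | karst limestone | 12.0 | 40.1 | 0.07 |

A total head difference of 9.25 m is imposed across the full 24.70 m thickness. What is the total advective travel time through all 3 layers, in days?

0.302

With flow normal to the layers, continuity requires the same specific discharge q through every layer.
Σ(b_i/K_i) = 5.86/1620 + 6.84/19.7 + 12.0/40.1 = 0.6501 d.
q = Δh / Σ(b_i/K_i) = 9.25 / 0.6501 = 14.23 m/day.
In each layer the seepage velocity is v_i = q/n_i, so the layer transit time is t_i = b_i·n_i / q:
  layer 1 (clean gravel): t_1 = 5.86 × 0.24 / 14.23 = 0.09884 d
  layer 2 (medium sand): t_2 = 6.84 × 0.30 / 14.23 = 0.1442 d
  layer 3 (karst limestone): t_3 = 12.0 × 0.07 / 14.23 = 0.05903 d
Total t = Σ t_i = 0.3021 days.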